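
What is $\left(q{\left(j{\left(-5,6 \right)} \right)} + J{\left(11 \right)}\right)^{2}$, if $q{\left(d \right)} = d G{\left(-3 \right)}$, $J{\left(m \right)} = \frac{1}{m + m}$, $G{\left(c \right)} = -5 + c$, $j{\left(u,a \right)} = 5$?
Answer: $\frac{772641}{484} \approx 1596.4$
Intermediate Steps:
$J{\left(m \right)} = \frac{1}{2 m}$
$q{\left(d \right)} = - 8 d$ ($q{\left(d \right)} = d \left(-5 - 3\right) = d \left(-8\right) = - 8 d$)
$\left(q{\left(j{\left(-5,6 \right)} \right)} + J{\left(11 \right)}\right)^{2} = \left(\left(-8\right) 5 + \frac{1}{2 \cdot 11}\right)^{2} = \left(-40 + \frac{1}{2} \cdot \frac{1}{11}\right)^{2} = \left(-40 + \frac{1}{22}\right)^{2} = \left(- \frac{879}{22}\right)^{2} = \frac{772641}{484}$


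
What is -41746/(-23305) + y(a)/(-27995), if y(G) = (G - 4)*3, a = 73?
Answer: 232771027/130484695 ≈ 1.7839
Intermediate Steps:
y(G) = -12 + 3*G (y(G) = (-4 + G)*3 = -12 + 3*G)
-41746/(-23305) + y(a)/(-27995) = -41746/(-23305) + (-12 + 3*73)/(-27995) = -41746*(-1/23305) + (-12 + 219)*(-1/27995) = 41746/23305 + 207*(-1/27995) = 41746/23305 - 207/27995 = 232771027/130484695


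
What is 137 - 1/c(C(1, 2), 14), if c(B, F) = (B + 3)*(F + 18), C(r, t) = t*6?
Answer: 65759/480 ≈ 137.00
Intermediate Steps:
C(r, t) = 6*t
c(B, F) = (3 + B)*(18 + F)
137 - 1/c(C(1, 2), 14) = 137 - 1/(54 + 3*14 + 18*(6*2) + (6*2)*14) = 137 - 1/(54 + 42 + 18*12 + 12*14) = 137 - 1/(54 + 42 + 216 + 168) = 137 - 1/480 = 65759/480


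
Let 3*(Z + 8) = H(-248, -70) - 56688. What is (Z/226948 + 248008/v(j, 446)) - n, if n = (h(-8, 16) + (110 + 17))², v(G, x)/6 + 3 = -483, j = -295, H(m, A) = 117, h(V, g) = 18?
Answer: -3492568041781/165445092 ≈ -21110.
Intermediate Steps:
v(G, x) = -2916 (v(G, x) = -18 + 6*(-483) = -18 - 2898 = -2916)
Z = -18865 (Z = -8 + (117 - 56688)/3 = -8 + (⅓)*(-56571) = -8 - 18857 = -18865)
n = 21025 (n = (18 + (110 + 17))² = (18 + 127)² = 145² = 21025)
(Z/226948 + 248008/v(j, 446)) - n = (-18865/226948 + 248008/(-2916)) - 1*21025 = (-18865*1/226948 + 248008*(-1/2916)) - 21025 = (-18865/226948 - 62002/729) - 21025 = -14084982481/165445092 - 21025 = -3492568041781/165445092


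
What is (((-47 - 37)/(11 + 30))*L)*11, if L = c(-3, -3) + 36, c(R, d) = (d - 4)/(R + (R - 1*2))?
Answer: -68145/82 ≈ -831.04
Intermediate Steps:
c(R, d) = (-4 + d)/(-2 + 2*R) (c(R, d) = (-4 + d)/(R + (R - 2)) = (-4 + d)/(R + (-2 + R)) = (-4 + d)/(-2 + 2*R))
L = 295/8 (L = (-4 - 3)/(2*(-1 - 3)) + 36 = (½)*(-7)/(-4) + 36 = (½)*(-¼)*(-7) + 36 = 7/8 + 36 = 295/8 ≈ 36.875)
(((-47 - 37)/(11 + 30))*L)*11 = (((-47 - 37)/(11 + 30))*(295/8))*11 = (-84/41*(295/8))*11 = (-84*1/41*(295/8))*11 = -84/41*295/8*11 = -6195/82*11 = -68145/82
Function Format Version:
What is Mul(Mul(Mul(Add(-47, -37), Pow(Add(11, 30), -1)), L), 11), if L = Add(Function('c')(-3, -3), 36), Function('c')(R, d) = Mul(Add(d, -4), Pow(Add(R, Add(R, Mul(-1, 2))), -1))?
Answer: Rational(-68145, 82) ≈ -831.04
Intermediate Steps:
Function('c')(R, d) = Mul(Pow(Add(-2, Mul(2, R)), -1), Add(-4, d)) (Function('c')(R, d) = Mul(Add(-4, d), Pow(Add(R, Add(R, -2)), -1)) = Mul(Add(-4, d), Pow(Add(R, Add(-2, R)), -1)) = Mul(Add(-4, d), Pow(Add(-2, Mul(2, R)), -1)) = Mul(Pow(Add(-2, Mul(2, R)), -1), Add(-4, d)))
L = Rational(295, 8) (L = Add(Mul(Rational(1, 2), Pow(Add(-1, -3), -1), Add(-4, -3)), 36) = Add(Mul(Rational(1, 2), Pow(-4, -1), -7), 36) = Add(Mul(Rational(1, 2), Rational(-1, 4), -7), 36) = Add(Rational(7, 8), 36) = Rational(295, 8) ≈ 36.875)
Mul(Mul(Mul(Add(-47, -37), Pow(Add(11, 30), -1)), L), 11) = Mul(Mul(Mul(Add(-47, -37), Pow(Add(11, 30), -1)), Rational(295, 8)), 11) = Mul(Mul(Mul(-84, Pow(41, -1)), Rational(295, 8)), 11) = Mul(Mul(Mul(-84, Rational(1, 41)), Rational(295, 8)), 11) = Mul(Mul(Rational(-84, 41), Rational(295, 8)), 11) = Mul(Rational(-6195, 82), 11) = Rational(-68145, 82)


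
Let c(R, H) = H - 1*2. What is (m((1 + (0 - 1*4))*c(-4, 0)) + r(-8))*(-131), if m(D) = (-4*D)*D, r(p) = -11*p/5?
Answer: 82792/5 ≈ 16558.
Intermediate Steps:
r(p) = -11*p/5
c(R, H) = -2 + H (c(R, H) = H - 2 = -2 + H)
m(D) = -4*D**2
(m((1 + (0 - 1*4))*c(-4, 0)) + r(-8))*(-131) = (-4*(1 + (0 - 1*4))**2*(-2 + 0)**2 - 11/5*(-8))*(-131) = (-4*4*(1 + (0 - 4))**2 + 88/5)*(-131) = (-4*4*(1 - 4)**2 + 88/5)*(-131) = (-4*(-3*(-2))**2 + 88/5)*(-131) = (-4*6**2 + 88/5)*(-131) = (-4*36 + 88/5)*(-131) = (-144 + 88/5)*(-131) = -632/5*(-131) = 82792/5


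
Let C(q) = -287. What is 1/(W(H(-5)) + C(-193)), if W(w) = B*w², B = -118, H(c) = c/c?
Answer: -1/405 ≈ -0.0024691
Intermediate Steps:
H(c) = 1
W(w) = -118*w²
1/(W(H(-5)) + C(-193)) = 1/(-118*1² - 287) = 1/(-118*1 - 287) = 1/(-118 - 287) = 1/(-405) = -1/405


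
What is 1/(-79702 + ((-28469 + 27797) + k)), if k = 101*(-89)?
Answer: -1/89363 ≈ -1.1190e-5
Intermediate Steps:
k = -8989
1/(-79702 + ((-28469 + 27797) + k)) = 1/(-79702 + ((-28469 + 27797) - 8989)) = 1/(-79702 + (-672 - 8989)) = 1/(-79702 - 9661) = 1/(-89363) = -1/89363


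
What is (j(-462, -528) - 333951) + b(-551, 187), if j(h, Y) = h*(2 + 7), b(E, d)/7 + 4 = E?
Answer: -341994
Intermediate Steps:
b(E, d) = -28 + 7*E
j(h, Y) = 9*h (j(h, Y) = h*9 = 9*h)
(j(-462, -528) - 333951) + b(-551, 187) = (9*(-462) - 333951) + (-28 + 7*(-551)) = (-4158 - 333951) + (-28 - 3857) = -338109 - 3885 = -341994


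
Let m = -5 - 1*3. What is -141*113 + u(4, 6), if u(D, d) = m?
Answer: -15941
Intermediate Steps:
m = -8 (m = -5 - 3 = -8)
u(D, d) = -8
-141*113 + u(4, 6) = -141*113 - 8 = -15933 - 8 = -15941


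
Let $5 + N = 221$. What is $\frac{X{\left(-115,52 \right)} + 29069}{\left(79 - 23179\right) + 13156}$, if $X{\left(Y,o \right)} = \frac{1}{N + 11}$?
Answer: $- \frac{824833}{282161} \approx -2.9233$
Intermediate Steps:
$N = 216$ ($N = -5 + 221 = 216$)
$X{\left(Y,o \right)} = \frac{1}{227}$ ($X{\left(Y,o \right)} = \frac{1}{216 + 11} = \frac{1}{227}$)
$\frac{X{\left(-115,52 \right)} + 29069}{\left(79 - 23179\right) + 13156} = \frac{\frac{1}{227} + 29069}{\left(79 - 23179\right) + 13156} = \frac{6598664}{227 \left(-23100 + 13156\right)} = \frac{6598664}{227 \left(-9944\right)} = \frac{6598664}{227} \left(- \frac{1}{9944}\right) = - \frac{824833}{282161}$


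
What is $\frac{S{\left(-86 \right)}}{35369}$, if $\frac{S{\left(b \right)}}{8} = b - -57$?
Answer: $- \frac{232}{35369} \approx -0.0065594$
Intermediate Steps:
$S{\left(b \right)} = 456 + 8 b$ ($S{\left(b \right)} = 8 \left(b - -57\right) = 8 \left(b + 57\right) = 8 \left(57 + b\right) = 456 + 8 b$)
$\frac{S{\left(-86 \right)}}{35369} = \frac{456 + 8 \left(-86\right)}{35369} = \left(456 - 688\right) \frac{1}{35369} = \left(-232\right) \frac{1}{35369} = - \frac{232}{35369}$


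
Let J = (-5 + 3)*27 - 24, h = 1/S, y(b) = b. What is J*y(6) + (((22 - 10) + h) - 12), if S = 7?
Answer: -3275/7 ≈ -467.86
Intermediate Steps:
h = ⅐ (h = 1/7 = ⅐ ≈ 0.14286)
J = -78 (J = -2*27 - 24 = -54 - 24 = -78)
J*y(6) + (((22 - 10) + h) - 12) = -78*6 + (((22 - 10) + ⅐) - 12) = -468 + ((12 + ⅐) - 12) = -468 + (85/7 - 12) = -468 + ⅐ = -3275/7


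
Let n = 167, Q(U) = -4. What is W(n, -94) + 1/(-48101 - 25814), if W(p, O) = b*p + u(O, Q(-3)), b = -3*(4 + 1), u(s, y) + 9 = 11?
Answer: -185009246/73915 ≈ -2503.0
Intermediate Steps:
u(s, y) = 2 (u(s, y) = -9 + 11 = 2)
b = -15 (b = -3*5 = -15)
W(p, O) = 2 - 15*p (W(p, O) = -15*p + 2 = 2 - 15*p)
W(n, -94) + 1/(-48101 - 25814) = (2 - 15*167) + 1/(-48101 - 25814) = (2 - 2505) + 1/(-73915) = -2503 - 1/73915 = -185009246/73915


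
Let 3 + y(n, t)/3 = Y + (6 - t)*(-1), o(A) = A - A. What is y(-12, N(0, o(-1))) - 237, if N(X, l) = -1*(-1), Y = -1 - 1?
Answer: -267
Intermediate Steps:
Y = -2
o(A) = 0
N(X, l) = 1
y(n, t) = -33 + 3*t (y(n, t) = -9 + 3*(-2 + (6 - t)*(-1)) = -9 + 3*(-2 + (-6 + t)) = -9 + 3*(-8 + t) = -9 + (-24 + 3*t) = -33 + 3*t)
y(-12, N(0, o(-1))) - 237 = (-33 + 3*1) - 237 = (-33 + 3) - 237 = -30 - 237 = -267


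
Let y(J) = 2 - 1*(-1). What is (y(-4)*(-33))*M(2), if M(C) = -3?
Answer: 297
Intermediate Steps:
y(J) = 3 (y(J) = 2 + 1 = 3)
(y(-4)*(-33))*M(2) = (3*(-33))*(-3) = -99*(-3) = 297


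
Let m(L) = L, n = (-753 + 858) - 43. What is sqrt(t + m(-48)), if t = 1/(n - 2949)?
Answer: I*sqrt(400071799)/2887 ≈ 6.9282*I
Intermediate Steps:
n = 62 (n = 105 - 43 = 62)
t = -1/2887 (t = 1/(62 - 2949) = 1/(-2887) = -1/2887 ≈ -0.00034638)
sqrt(t + m(-48)) = sqrt(-1/2887 - 48) = sqrt(-138577/2887) = I*sqrt(400071799)/2887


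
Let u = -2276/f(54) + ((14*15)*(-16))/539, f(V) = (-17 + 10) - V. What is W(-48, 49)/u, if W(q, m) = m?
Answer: 230153/145972 ≈ 1.5767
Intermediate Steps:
f(V) = -7 - V
u = 145972/4697 (u = -2276/(-7 - 1*54) + ((14*15)*(-16))/539 = -2276/(-7 - 54) + (210*(-16))*(1/539) = -2276/(-61) - 3360*1/539 = -2276*(-1/61) - 480/77 = 2276/61 - 480/77 = 145972/4697 ≈ 31.078)
W(-48, 49)/u = 49/(145972/4697) = 49*(4697/145972) = 230153/145972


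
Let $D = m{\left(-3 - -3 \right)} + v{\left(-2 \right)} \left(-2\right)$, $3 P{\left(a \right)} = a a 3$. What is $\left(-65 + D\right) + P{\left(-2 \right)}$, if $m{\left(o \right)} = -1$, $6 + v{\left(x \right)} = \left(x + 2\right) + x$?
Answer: $-46$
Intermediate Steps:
$v{\left(x \right)} = -4 + 2 x$ ($v{\left(x \right)} = -6 + \left(\left(x + 2\right) + x\right) = -6 + \left(\left(2 + x\right) + x\right) = -6 + \left(2 + 2 x\right) = -4 + 2 x$)
$P{\left(a \right)} = a^{2}$ ($P{\left(a \right)} = \frac{a a 3}{3} = \frac{a^{2} \cdot 3}{3} = \frac{3 a^{2}}{3} = a^{2}$)
$D = 15$ ($D = -1 + \left(-4 + 2 \left(-2\right)\right) \left(-2\right) = -1 + \left(-4 - 4\right) \left(-2\right) = -1 - -16 = -1 + 16 = 15$)
$\left(-65 + D\right) + P{\left(-2 \right)} = \left(-65 + 15\right) + \left(-2\right)^{2} = -50 + 4 = -46$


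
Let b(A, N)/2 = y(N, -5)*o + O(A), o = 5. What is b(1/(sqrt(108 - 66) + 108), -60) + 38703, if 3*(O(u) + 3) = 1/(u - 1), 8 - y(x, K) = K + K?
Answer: 443462263/11407 + 2*sqrt(42)/34221 ≈ 38876.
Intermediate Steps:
y(x, K) = 8 - 2*K (y(x, K) = 8 - (K + K) = 8 - 2*K)
O(u) = -3 + 1/(3*(-1 + u)) (O(u) = -3 + 1/(3*(u - 1)) = -3 + 1/(3*(-1 + u)))
b(A, N) = 180 + 2*(10 - 9*A)/(3*(-1 + A)) (b(A, N) = 2*((8 - 2*(-5))*5 + (10 - 9*A)/(3*(-1 + A))) = 2*((8 + 10)*5 + (10 - 9*A)/(3*(-1 + A))) = 2*(18*5 + (10 - 9*A)/(3*(-1 + A))) = 2*(90 + (10 - 9*A)/(3*(-1 + A))) = 180 + 2*(10 - 9*A)/(3*(-1 + A)))
b(1/(sqrt(108 - 66) + 108), -60) + 38703 = 2*(-260 + 261/(sqrt(108 - 66) + 108))/(3*(-1 + 1/(sqrt(108 - 66) + 108))) + 38703 = 2*(-260 + 261/(sqrt(42) + 108))/(3*(-1 + 1/(sqrt(42) + 108))) + 38703 = 2*(-260 + 261/(108 + sqrt(42)))/(3*(-1 + 1/(108 + sqrt(42)))) + 38703 = 38703 + 2*(-260 + 261/(108 + sqrt(42)))/(3*(-1 + 1/(108 + sqrt(42))))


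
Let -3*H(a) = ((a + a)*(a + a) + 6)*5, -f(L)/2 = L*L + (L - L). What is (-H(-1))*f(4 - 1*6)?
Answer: -400/3 ≈ -133.33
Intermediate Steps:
f(L) = -2*L² (f(L) = -2*(L*L + (L - L)) = -2*(L² + 0) = -2*L²)
H(a) = -10 - 20*a²/3 (H(a) = -((a + a)*(a + a) + 6)*5/3 = -((2*a)*(2*a) + 6)*5/3 = -(4*a² + 6)*5/3 = -(6 + 4*a²)*5/3 = -(30 + 20*a²)/3 = -10 - 20*a²/3)
(-H(-1))*f(4 - 1*6) = (-(-10 - 20/3*(-1)²))*(-2*(4 - 1*6)²) = (-(-10 - 20/3*1))*(-2*(4 - 6)²) = (-(-10 - 20/3))*(-2*(-2)²) = (-1*(-50/3))*(-2*4) = (50/3)*(-8) = -400/3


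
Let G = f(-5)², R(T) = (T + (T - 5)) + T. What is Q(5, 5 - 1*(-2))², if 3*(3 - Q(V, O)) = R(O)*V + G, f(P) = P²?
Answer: 53824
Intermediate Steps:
R(T) = -5 + 3*T (R(T) = (T + (-5 + T)) + T = (-5 + 2*T) + T = -5 + 3*T)
G = 625 (G = ((-5)²)² = 25² = 625)
Q(V, O) = -616/3 - V*(-5 + 3*O)/3 (Q(V, O) = 3 - ((-5 + 3*O)*V + 625)/3 = 3 - (V*(-5 + 3*O) + 625)/3 = 3 - (625 + V*(-5 + 3*O))/3 = 3 + (-625/3 - V*(-5 + 3*O)/3) = -616/3 - V*(-5 + 3*O)/3)
Q(5, 5 - 1*(-2))² = (-616/3 - ⅓*5*(-5 + 3*(5 - 1*(-2))))² = (-616/3 - ⅓*5*(-5 + 3*(5 + 2)))² = (-616/3 - ⅓*5*(-5 + 3*7))² = (-616/3 - ⅓*5*(-5 + 21))² = (-616/3 - ⅓*5*16)² = (-616/3 - 80/3)² = (-232)² = 53824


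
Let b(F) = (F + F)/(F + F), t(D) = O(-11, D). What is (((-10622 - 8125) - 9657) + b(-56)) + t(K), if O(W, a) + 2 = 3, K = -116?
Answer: -28402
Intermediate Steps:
O(W, a) = 1 (O(W, a) = -2 + 3 = 1)
t(D) = 1
b(F) = 1 (b(F) = (2*F)/((2*F)) = (2*F)*(1/(2*F)) = 1)
(((-10622 - 8125) - 9657) + b(-56)) + t(K) = (((-10622 - 8125) - 9657) + 1) + 1 = ((-18747 - 9657) + 1) + 1 = (-28404 + 1) + 1 = -28403 + 1 = -28402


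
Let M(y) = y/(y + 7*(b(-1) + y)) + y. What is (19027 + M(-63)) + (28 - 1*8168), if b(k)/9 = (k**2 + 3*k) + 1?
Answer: 97417/9 ≈ 10824.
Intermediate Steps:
b(k) = 9 + 9*k**2 + 27*k (b(k) = 9*((k**2 + 3*k) + 1) = 9*(1 + k**2 + 3*k) = 9 + 9*k**2 + 27*k)
M(y) = y + y/(-63 + 8*y) (M(y) = y/(y + 7*((9 + 9*(-1)**2 + 27*(-1)) + y)) + y = y/(y + 7*((9 + 9*1 - 27) + y)) + y = y/(y + 7*((9 + 9 - 27) + y)) + y = y/(y + 7*(-9 + y)) + y = y/(y + (-63 + 7*y)) + y = y/(-63 + 8*y) + y = y + y/(-63 + 8*y))
(19027 + M(-63)) + (28 - 1*8168) = (19027 + 2*(-63)*(-31 + 4*(-63))/(-63 + 8*(-63))) + (28 - 1*8168) = (19027 + 2*(-63)*(-31 - 252)/(-63 - 504)) + (28 - 8168) = (19027 + 2*(-63)*(-283)/(-567)) - 8140 = (19027 + 2*(-63)*(-1/567)*(-283)) - 8140 = (19027 - 566/9) - 8140 = 170677/9 - 8140 = 97417/9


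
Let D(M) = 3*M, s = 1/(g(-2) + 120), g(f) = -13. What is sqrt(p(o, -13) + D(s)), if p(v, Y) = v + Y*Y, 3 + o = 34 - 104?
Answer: 5*sqrt(43977)/107 ≈ 9.7994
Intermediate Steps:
s = 1/107 (s = 1/(-13 + 120) = 1/107 ≈ 0.0093458)
o = -73 (o = -3 + (34 - 104) = -3 - 70 = -73)
p(v, Y) = v + Y**2
sqrt(p(o, -13) + D(s)) = sqrt((-73 + (-13)**2) + 3*(1/107)) = sqrt((-73 + 169) + 3/107) = sqrt(96 + 3/107) = sqrt(10275/107) = 5*sqrt(43977)/107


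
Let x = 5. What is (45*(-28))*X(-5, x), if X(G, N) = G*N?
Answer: 31500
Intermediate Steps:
(45*(-28))*X(-5, x) = (45*(-28))*(-5*5) = -1260*(-25) = 31500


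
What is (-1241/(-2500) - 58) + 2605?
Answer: 6368741/2500 ≈ 2547.5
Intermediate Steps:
(-1241/(-2500) - 58) + 2605 = (-1241*(-1/2500) - 58) + 2605 = (1241/2500 - 58) + 2605 = -143759/2500 + 2605 = 6368741/2500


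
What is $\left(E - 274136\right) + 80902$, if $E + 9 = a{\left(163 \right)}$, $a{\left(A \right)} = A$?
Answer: $-193080$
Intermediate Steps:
$E = 154$ ($E = -9 + 163 = 154$)
$\left(E - 274136\right) + 80902 = \left(154 - 274136\right) + 80902 = -273982 + 80902 = -193080$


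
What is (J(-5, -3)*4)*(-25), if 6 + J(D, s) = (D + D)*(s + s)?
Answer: -5400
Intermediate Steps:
J(D, s) = -6 + 4*D*s (J(D, s) = -6 + (D + D)*(s + s) = -6 + (2*D)*(2*s) = -6 + 4*D*s)
(J(-5, -3)*4)*(-25) = ((-6 + 4*(-5)*(-3))*4)*(-25) = ((-6 + 60)*4)*(-25) = (54*4)*(-25) = 216*(-25) = -5400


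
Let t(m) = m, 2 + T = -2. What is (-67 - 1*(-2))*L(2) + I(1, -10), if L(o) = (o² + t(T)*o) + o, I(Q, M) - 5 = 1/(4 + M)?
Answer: 809/6 ≈ 134.83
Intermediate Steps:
T = -4 (T = -2 - 2 = -4)
I(Q, M) = 5 + 1/(4 + M)
L(o) = o² - 3*o (L(o) = (o² - 4*o) + o = o² - 3*o)
(-67 - 1*(-2))*L(2) + I(1, -10) = (-67 - 1*(-2))*(2*(-3 + 2)) + (21 + 5*(-10))/(4 - 10) = (-67 + 2)*(2*(-1)) + (21 - 50)/(-6) = -65*(-2) - ⅙*(-29) = 130 + 29/6 = 809/6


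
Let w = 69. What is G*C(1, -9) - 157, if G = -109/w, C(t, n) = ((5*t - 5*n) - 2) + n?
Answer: -5028/23 ≈ -218.61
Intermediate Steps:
C(t, n) = -2 - 4*n + 5*t (C(t, n) = ((-5*n + 5*t) - 2) + n = (-2 - 5*n + 5*t) + n = -2 - 4*n + 5*t)
G = -109/69 ≈ -1.5797
G*C(1, -9) - 157 = -109*(-2 - 4*(-9) + 5*1)/69 - 157 = -109*(-2 + 36 + 5)/69 - 157 = -109/69*39 - 157 = -1417/23 - 157 = -5028/23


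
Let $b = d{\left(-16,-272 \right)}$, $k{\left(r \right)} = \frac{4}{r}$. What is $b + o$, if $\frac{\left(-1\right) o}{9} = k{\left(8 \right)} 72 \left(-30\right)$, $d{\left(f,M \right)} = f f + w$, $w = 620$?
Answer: $10596$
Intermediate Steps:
$d{\left(f,M \right)} = 620 + f^{2}$ ($d{\left(f,M \right)} = f f + 620 = f^{2} + 620 = 620 + f^{2}$)
$o = 9720$ ($o = - 9 \cdot \frac{4}{8} \cdot 72 \left(-30\right) = - 9 \cdot 4 \cdot \frac{1}{8} \cdot 72 \left(-30\right) = - 9 \cdot \frac{1}{2} \cdot 72 \left(-30\right) = - 9 \cdot 36 \left(-30\right) = \left(-9\right) \left(-1080\right) = 9720$)
$b = 876$ ($b = 620 + \left(-16\right)^{2} = 620 + 256 = 876$)
$b + o = 876 + 9720 = 10596$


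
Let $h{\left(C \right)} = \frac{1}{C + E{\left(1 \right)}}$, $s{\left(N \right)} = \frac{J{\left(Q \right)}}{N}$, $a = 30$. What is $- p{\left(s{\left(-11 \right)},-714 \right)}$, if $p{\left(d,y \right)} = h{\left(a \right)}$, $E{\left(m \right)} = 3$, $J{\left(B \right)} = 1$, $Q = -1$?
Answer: $- \frac{1}{33} \approx -0.030303$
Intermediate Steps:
$s{\left(N \right)} = \frac{1}{N}$ ($s{\left(N \right)} = 1 \frac{1}{N} = \frac{1}{N}$)
$h{\left(C \right)} = \frac{1}{3 + C}$ ($h{\left(C \right)} = \frac{1}{C + 3} = \frac{1}{3 + C}$)
$p{\left(d,y \right)} = \frac{1}{33}$ ($p{\left(d,y \right)} = \frac{1}{3 + 30} = \frac{1}{33}$)
$- p{\left(s{\left(-11 \right)},-714 \right)} = \left(-1\right) \frac{1}{33} = - \frac{1}{33}$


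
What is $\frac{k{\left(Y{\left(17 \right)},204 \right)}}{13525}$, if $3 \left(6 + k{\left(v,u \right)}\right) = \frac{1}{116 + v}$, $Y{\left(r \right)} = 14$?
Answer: $- \frac{2339}{5274750} \approx -0.00044343$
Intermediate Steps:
$k{\left(v,u \right)} = -6 + \frac{1}{3 \left(116 + v\right)}$
$\frac{k{\left(Y{\left(17 \right)},204 \right)}}{13525} = \frac{\frac{1}{3} \frac{1}{116 + 14} \left(-2087 - 252\right)}{13525} = \frac{-2087 - 252}{3 \cdot 130} \cdot \frac{1}{13525} = \frac{1}{3} \cdot \frac{1}{130} \left(-2339\right) \frac{1}{13525} = \left(- \frac{2339}{390}\right) \frac{1}{13525} = - \frac{2339}{5274750}$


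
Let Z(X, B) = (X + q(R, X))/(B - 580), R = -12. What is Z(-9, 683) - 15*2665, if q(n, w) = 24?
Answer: -4117410/103 ≈ -39975.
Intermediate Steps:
Z(X, B) = (24 + X)/(-580 + B) (Z(X, B) = (X + 24)/(B - 580) = (24 + X)/(-580 + B))
Z(-9, 683) - 15*2665 = (24 - 9)/(-580 + 683) - 15*2665 = 15/103 - 39975 = -4117410/103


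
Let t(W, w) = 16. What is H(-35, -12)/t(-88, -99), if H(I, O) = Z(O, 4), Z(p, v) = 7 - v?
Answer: 3/16 ≈ 0.18750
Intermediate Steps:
H(I, O) = 3 (H(I, O) = 7 - 1*4 = 7 - 4 = 3)
H(-35, -12)/t(-88, -99) = 3/16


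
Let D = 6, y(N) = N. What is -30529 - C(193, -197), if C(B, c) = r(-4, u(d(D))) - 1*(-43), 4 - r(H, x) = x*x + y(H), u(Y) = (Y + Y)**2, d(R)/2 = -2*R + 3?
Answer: 1649036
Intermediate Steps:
d(R) = 6 - 4*R (d(R) = 2*(-2*R + 3) = 2*(3 - 2*R) = 6 - 4*R)
u(Y) = 4*Y**2 (u(Y) = (2*Y)**2 = 4*Y**2)
r(H, x) = 4 - H - x**2 (r(H, x) = 4 - (x*x + H) = 4 - (x**2 + H) = 4 - (H + x**2) = 4 + (-H - x**2) = 4 - H - x**2)
C(B, c) = -1679565 (C(B, c) = (4 - 1*(-4) - (4*(6 - 4*6)**2)**2) - 1*(-43) = (4 + 4 - (4*(6 - 24)**2)**2) + 43 = (4 + 4 - (4*(-18)**2)**2) + 43 = (4 + 4 - (4*324)**2) + 43 = (4 + 4 - 1*1296**2) + 43 = (4 + 4 - 1*1679616) + 43 = (4 + 4 - 1679616) + 43 = -1679608 + 43 = -1679565)
-30529 - C(193, -197) = -30529 - 1*(-1679565) = -30529 + 1679565 = 1649036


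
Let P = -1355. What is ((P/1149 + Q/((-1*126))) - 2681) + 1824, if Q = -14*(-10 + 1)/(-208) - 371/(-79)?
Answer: -48610060991/56641104 ≈ -858.21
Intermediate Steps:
Q = 33607/8216 (Q = -14*(-9)*(-1/208) - 371*(-1/79) = 126*(-1/208) + 371/79 = -63/104 + 371/79 = 33607/8216 ≈ 4.0904)
((P/1149 + Q/((-1*126))) - 2681) + 1824 = ((-1355/1149 + 33607/(8216*((-1*126)))) - 2681) + 1824 = ((-1355*1/1149 + (33607/8216)/(-126)) - 2681) + 1824 = ((-1355/1149 + (33607/8216)*(-1/126)) - 2681) + 1824 = ((-1355/1149 - 4801/147888) - 2681) + 1824 = (-68634863/56641104 - 2681) + 1824 = -151923434687/56641104 + 1824 = -48610060991/56641104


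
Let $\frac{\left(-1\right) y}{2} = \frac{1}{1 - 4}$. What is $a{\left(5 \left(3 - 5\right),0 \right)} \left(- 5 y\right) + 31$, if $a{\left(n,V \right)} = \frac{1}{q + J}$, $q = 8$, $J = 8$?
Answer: $\frac{739}{24} \approx 30.792$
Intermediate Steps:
$y = \frac{2}{3}$ ($y = - \frac{2}{1 - 4} = - \frac{2}{-3} = \left(-2\right) \left(- \frac{1}{3}\right) = \frac{2}{3} \approx 0.66667$)
$a{\left(n,V \right)} = \frac{1}{16}$ ($a{\left(n,V \right)} = \frac{1}{8 + 8} = \frac{1}{16}$)
$a{\left(5 \left(3 - 5\right),0 \right)} \left(- 5 y\right) + 31 = \frac{\left(-5\right) \frac{2}{3}}{16} + 31 = \frac{1}{16} \left(- \frac{10}{3}\right) + 31 = - \frac{5}{24} + 31 = \frac{739}{24}$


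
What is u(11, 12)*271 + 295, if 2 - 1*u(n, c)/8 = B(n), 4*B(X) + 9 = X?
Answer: 3547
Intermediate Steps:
B(X) = -9/4 + X/4
u(n, c) = 34 - 2*n (u(n, c) = 16 - 8*(-9/4 + n/4) = 16 + (18 - 2*n) = 34 - 2*n)
u(11, 12)*271 + 295 = (34 - 2*11)*271 + 295 = (34 - 22)*271 + 295 = 12*271 + 295 = 3252 + 295 = 3547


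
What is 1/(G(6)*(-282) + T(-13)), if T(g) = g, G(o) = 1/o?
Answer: -1/60 ≈ -0.016667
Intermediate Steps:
1/(G(6)*(-282) + T(-13)) = 1/(-282/6 - 13) = 1/((1/6)*(-282) - 13) = 1/(-47 - 13) = 1/(-60) = -1/60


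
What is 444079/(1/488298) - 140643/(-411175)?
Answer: 89160374285222493/411175 ≈ 2.1684e+11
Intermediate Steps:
444079/(1/488298) - 140643/(-411175) = 444079/(1/488298) - 140643*(-1/411175) = 444079*488298 + 140643/411175 = 216842887542 + 140643/411175 = 89160374285222493/411175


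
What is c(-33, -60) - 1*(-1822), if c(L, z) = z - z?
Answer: 1822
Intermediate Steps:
c(L, z) = 0
c(-33, -60) - 1*(-1822) = 0 - 1*(-1822) = 0 + 1822 = 1822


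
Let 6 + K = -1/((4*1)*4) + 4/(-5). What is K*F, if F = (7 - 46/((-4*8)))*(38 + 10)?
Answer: -44469/16 ≈ -2779.3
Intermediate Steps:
K = -549/80 (K = -6 + (-1/((4*1)*4) + 4/(-5)) = -6 + (-1/(4*4) + 4*(-1/5)) = -6 + (-1/16 - 4/5) = -6 - 69/80 = -549/80 ≈ -6.8625)
F = 405 (F = (7 - 46/(-32))*48 = (7 - 46*(-1/32))*48 = (7 + 23/16)*48 = (135/16)*48 = 405)
K*F = -549/80*405 = -44469/16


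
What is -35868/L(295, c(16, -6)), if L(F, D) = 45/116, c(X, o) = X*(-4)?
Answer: -1386896/15 ≈ -92460.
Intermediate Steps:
c(X, o) = -4*X
L(F, D) = 45/116 (L(F, D) = 45*(1/116) = 45/116)
-35868/L(295, c(16, -6)) = -35868/45/116 = -35868*116/45 = -1386896/15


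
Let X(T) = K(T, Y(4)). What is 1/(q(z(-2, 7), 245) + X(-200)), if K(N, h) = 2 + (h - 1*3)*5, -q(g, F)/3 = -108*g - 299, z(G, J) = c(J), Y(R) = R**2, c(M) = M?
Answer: 1/3232 ≈ 0.00030941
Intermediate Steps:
z(G, J) = J
q(g, F) = 897 + 324*g (q(g, F) = -3*(-108*g - 299) = -3*(-299 - 108*g) = 897 + 324*g)
K(N, h) = -13 + 5*h (K(N, h) = 2 + (h - 3)*5 = 2 + (-3 + h)*5 = 2 + (-15 + 5*h) = -13 + 5*h)
X(T) = 67 (X(T) = -13 + 5*4**2 = -13 + 5*16 = -13 + 80 = 67)
1/(q(z(-2, 7), 245) + X(-200)) = 1/((897 + 324*7) + 67) = 1/((897 + 2268) + 67) = 1/(3165 + 67) = 1/3232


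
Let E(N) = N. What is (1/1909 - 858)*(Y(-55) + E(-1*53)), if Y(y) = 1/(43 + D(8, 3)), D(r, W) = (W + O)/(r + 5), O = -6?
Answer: 48244963055/1061404 ≈ 45454.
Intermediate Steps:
D(r, W) = (-6 + W)/(5 + r) (D(r, W) = (W - 6)/(r + 5) = (-6 + W)/(5 + r))
Y(y) = 13/556 (Y(y) = 1/(43 + (-6 + 3)/(5 + 8)) = 1/(43 - 3/13) = 1/(556/13) = 13/556)
(1/1909 - 858)*(Y(-55) + E(-1*53)) = (1/1909 - 858)*(13/556 - 1*53) = (1/1909 - 858)*(13/556 - 53) = -1637921/1909*(-29455/556) = 48244963055/1061404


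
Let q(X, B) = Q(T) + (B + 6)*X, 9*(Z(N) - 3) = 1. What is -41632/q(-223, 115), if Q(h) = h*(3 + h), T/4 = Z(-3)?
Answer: 3372192/2170055 ≈ 1.5540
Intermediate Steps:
Z(N) = 28/9 (Z(N) = 3 + (1/9)*1 = 3 + 1/9 = 28/9)
T = 112/9 (T = 4*(28/9) = 112/9 ≈ 12.444)
q(X, B) = 15568/81 + X*(6 + B) (q(X, B) = 112*(3 + 112/9)/9 + (B + 6)*X = (112/9)*(139/9) + (6 + B)*X = 15568/81 + X*(6 + B))
-41632/q(-223, 115) = -41632/(15568/81 + 6*(-223) + 115*(-223)) = -41632/(15568/81 - 1338 - 25645) = -41632/(-2170055/81) = -41632*(-81/2170055) = 3372192/2170055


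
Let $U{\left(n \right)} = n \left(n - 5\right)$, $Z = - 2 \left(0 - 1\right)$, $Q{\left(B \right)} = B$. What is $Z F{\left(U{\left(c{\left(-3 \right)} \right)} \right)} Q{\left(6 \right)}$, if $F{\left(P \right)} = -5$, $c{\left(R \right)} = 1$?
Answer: $-60$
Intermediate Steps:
$Z = 2$ ($Z = \left(-2\right) \left(-1\right) = 2$)
$U{\left(n \right)} = n \left(-5 + n\right)$ ($U{\left(n \right)} = n \left(n - 5\right) = n \left(-5 + n\right)$)
$Z F{\left(U{\left(c{\left(-3 \right)} \right)} \right)} Q{\left(6 \right)} = 2 \left(-5\right) 6 = \left(-10\right) 6 = -60$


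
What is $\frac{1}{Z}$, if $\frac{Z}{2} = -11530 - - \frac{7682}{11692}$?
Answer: $- \frac{2923}{67400539} \approx -4.3368 \cdot 10^{-5}$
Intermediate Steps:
$Z = - \frac{67400539}{2923}$ ($Z = 2 \left(-11530 - - \frac{7682}{11692}\right) = 2 \left(-11530 - \left(-7682\right) \frac{1}{11692}\right) = 2 \left(-11530 - - \frac{3841}{5846}\right) = 2 \left(-11530 + \frac{3841}{5846}\right) = 2 \left(- \frac{67400539}{5846}\right) = - \frac{67400539}{2923} \approx -23059.0$)
$\frac{1}{Z} = \frac{1}{- \frac{67400539}{2923}} = - \frac{2923}{67400539}$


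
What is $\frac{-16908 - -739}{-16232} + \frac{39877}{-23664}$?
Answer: $- \frac{33082531}{48014256} \approx -0.68901$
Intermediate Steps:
$\frac{-16908 - -739}{-16232} + \frac{39877}{-23664} = \left(-16908 + 739\right) \left(- \frac{1}{16232}\right) + 39877 \left(- \frac{1}{23664}\right) = \left(-16169\right) \left(- \frac{1}{16232}\right) - \frac{39877}{23664} = \frac{16169}{16232} - \frac{39877}{23664} = - \frac{33082531}{48014256}$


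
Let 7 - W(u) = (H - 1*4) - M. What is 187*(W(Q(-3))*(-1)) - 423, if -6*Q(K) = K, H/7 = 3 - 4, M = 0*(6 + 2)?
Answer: -3789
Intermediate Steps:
M = 0 (M = 0*8 = 0)
H = -7 (H = 7*(3 - 4) = 7*(-1) = -7)
Q(K) = -K/6
W(u) = 18 (W(u) = 7 - ((-7 - 1*4) - 1*0) = 7 - ((-7 - 4) + 0) = 7 - (-11 + 0) = 7 - 1*(-11) = 7 + 11 = 18)
187*(W(Q(-3))*(-1)) - 423 = 187*(18*(-1)) - 423 = 187*(-18) - 423 = -3366 - 423 = -3789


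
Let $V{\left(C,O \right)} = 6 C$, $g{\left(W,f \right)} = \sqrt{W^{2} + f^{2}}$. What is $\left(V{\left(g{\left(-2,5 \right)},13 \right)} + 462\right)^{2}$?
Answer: $214488 + 5544 \sqrt{29} \approx 2.4434 \cdot 10^{5}$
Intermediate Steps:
$\left(V{\left(g{\left(-2,5 \right)},13 \right)} + 462\right)^{2} = \left(6 \sqrt{\left(-2\right)^{2} + 5^{2}} + 462\right)^{2} = \left(6 \sqrt{4 + 25} + 462\right)^{2} = \left(6 \sqrt{29} + 462\right)^{2} = \left(462 + 6 \sqrt{29}\right)^{2}$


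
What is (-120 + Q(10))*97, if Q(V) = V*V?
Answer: -1940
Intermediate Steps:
Q(V) = V**2
(-120 + Q(10))*97 = (-120 + 10**2)*97 = (-120 + 100)*97 = -20*97 = -1940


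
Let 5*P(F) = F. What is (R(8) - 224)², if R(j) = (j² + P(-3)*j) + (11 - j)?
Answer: 654481/25 ≈ 26179.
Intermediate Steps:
P(F) = F/5
R(j) = 11 + j² - 8*j/5 (R(j) = (j² + ((⅕)*(-3))*j) + (11 - j) = (j² - 3*j/5) + (11 - j) = 11 + j² - 8*j/5)
(R(8) - 224)² = ((11 + 8² - 8/5*8) - 224)² = ((11 + 64 - 64/5) - 224)² = (311/5 - 224)² = (-809/5)² = 654481/25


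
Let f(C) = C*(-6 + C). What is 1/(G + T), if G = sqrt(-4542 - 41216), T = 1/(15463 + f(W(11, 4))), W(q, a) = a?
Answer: 15455/10929619749951 - 238857025*I*sqrt(45758)/10929619749951 ≈ 1.414e-9 - 0.0046748*I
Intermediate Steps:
T = 1/15455 (T = 1/(15463 + 4*(-6 + 4)) = 1/(15463 + 4*(-2)) = 1/(15463 - 8) = 1/15455 ≈ 6.4704e-5)
G = I*sqrt(45758) (G = sqrt(-45758) = I*sqrt(45758) ≈ 213.91*I)
1/(G + T) = 1/(I*sqrt(45758) + 1/15455) = 1/(1/15455 + I*sqrt(45758))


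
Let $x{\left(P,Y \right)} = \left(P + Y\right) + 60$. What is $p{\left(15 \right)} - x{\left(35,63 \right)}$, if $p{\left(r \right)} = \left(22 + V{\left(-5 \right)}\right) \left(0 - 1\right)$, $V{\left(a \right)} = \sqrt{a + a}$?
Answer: $-180 - i \sqrt{10} \approx -180.0 - 3.1623 i$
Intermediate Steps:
$x{\left(P,Y \right)} = 60 + P + Y$
$V{\left(a \right)} = \sqrt{2} \sqrt{a}$ ($V{\left(a \right)} = \sqrt{2 a} = \sqrt{2} \sqrt{a}$)
$p{\left(r \right)} = -22 - i \sqrt{10}$ ($p{\left(r \right)} = \left(22 + \sqrt{2} \sqrt{-5}\right) \left(0 - 1\right) = \left(22 + \sqrt{2} i \sqrt{5}\right) \left(-1\right) = \left(22 + i \sqrt{10}\right) \left(-1\right) = -22 - i \sqrt{10}$)
$p{\left(15 \right)} - x{\left(35,63 \right)} = \left(-22 - i \sqrt{10}\right) - \left(60 + 35 + 63\right) = \left(-22 - i \sqrt{10}\right) - 158 = -180 - i \sqrt{10}$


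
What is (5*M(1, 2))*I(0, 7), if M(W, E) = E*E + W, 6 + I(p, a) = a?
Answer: 25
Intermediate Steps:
I(p, a) = -6 + a
M(W, E) = W + E² (M(W, E) = E² + W = W + E²)
(5*M(1, 2))*I(0, 7) = (5*(1 + 2²))*(-6 + 7) = (5*(1 + 4))*1 = (5*5)*1 = 25*1 = 25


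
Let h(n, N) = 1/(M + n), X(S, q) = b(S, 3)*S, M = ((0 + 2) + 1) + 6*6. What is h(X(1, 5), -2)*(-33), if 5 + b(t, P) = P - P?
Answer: -33/34 ≈ -0.97059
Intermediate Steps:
b(t, P) = -5 (b(t, P) = -5 + (P - P) = -5 + 0 = -5)
M = 39 (M = (2 + 1) + 36 = 3 + 36 = 39)
X(S, q) = -5*S
h(n, N) = 1/(39 + n)
h(X(1, 5), -2)*(-33) = -33/(39 - 5*1) = -33/(39 - 5) = -33/34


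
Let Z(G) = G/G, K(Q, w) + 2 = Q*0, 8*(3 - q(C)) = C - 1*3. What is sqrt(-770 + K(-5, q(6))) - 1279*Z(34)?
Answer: -1279 + 2*I*sqrt(193) ≈ -1279.0 + 27.785*I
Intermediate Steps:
q(C) = 27/8 - C/8 (q(C) = 3 - (C - 1*3)/8 = 3 - (C - 3)/8 = 3 - (-3 + C)/8 = 3 + (3/8 - C/8) = 27/8 - C/8)
K(Q, w) = -2 (K(Q, w) = -2 + Q*0 = -2 + 0 = -2)
Z(G) = 1
sqrt(-770 + K(-5, q(6))) - 1279*Z(34) = sqrt(-770 - 2) - 1279*1 = sqrt(-772) - 1279 = 2*I*sqrt(193) - 1279 = -1279 + 2*I*sqrt(193)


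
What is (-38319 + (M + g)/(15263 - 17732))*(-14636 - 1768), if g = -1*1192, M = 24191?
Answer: 517451111480/823 ≈ 6.2874e+8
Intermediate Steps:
g = -1192
(-38319 + (M + g)/(15263 - 17732))*(-14636 - 1768) = (-38319 + (24191 - 1192)/(15263 - 17732))*(-14636 - 1768) = (-38319 + 22999/(-2469))*(-16404) = (-38319 + 22999*(-1/2469))*(-16404) = (-38319 - 22999/2469)*(-16404) = -94632610/2469*(-16404) = 517451111480/823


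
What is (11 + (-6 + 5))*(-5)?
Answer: -50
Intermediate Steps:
(11 + (-6 + 5))*(-5) = (11 - 1)*(-5) = 10*(-5) = -50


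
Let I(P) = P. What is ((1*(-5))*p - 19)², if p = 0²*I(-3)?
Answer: 361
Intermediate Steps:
p = 0 (p = 0²*(-3) = 0*(-3) = 0)
((1*(-5))*p - 19)² = ((1*(-5))*0 - 19)² = (-5*0 - 19)² = (0 - 19)² = (-19)² = 361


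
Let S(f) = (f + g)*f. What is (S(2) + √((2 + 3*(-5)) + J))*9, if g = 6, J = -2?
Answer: 144 + 9*I*√15 ≈ 144.0 + 34.857*I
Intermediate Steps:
S(f) = f*(6 + f) (S(f) = (f + 6)*f = (6 + f)*f = f*(6 + f))
(S(2) + √((2 + 3*(-5)) + J))*9 = (2*(6 + 2) + √((2 + 3*(-5)) - 2))*9 = (2*8 + √((2 - 15) - 2))*9 = (16 + √(-13 - 2))*9 = (16 + √(-15))*9 = (16 + I*√15)*9 = 144 + 9*I*√15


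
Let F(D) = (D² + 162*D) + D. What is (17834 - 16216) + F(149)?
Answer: 48106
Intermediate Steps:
F(D) = D² + 163*D
(17834 - 16216) + F(149) = (17834 - 16216) + 149*(163 + 149) = 1618 + 149*312 = 1618 + 46488 = 48106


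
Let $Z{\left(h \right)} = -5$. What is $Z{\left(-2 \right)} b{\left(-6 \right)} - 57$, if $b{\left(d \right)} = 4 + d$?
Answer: $-47$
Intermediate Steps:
$Z{\left(-2 \right)} b{\left(-6 \right)} - 57 = - 5 \left(4 - 6\right) - 57 = \left(-5\right) \left(-2\right) - 57 = 10 - 57 = -47$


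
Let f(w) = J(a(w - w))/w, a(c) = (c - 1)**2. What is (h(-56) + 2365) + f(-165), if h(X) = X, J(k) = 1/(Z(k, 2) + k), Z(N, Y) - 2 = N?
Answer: 1523939/660 ≈ 2309.0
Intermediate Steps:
Z(N, Y) = 2 + N
a(c) = (-1 + c)**2
J(k) = 1/(2 + 2*k) (J(k) = 1/((2 + k) + k) = 1/(2 + 2*k))
f(w) = 1/(4*w) (f(w) = (1/(2*(1 + (-1 + (w - w))**2)))/w = (1/(2*(1 + (-1 + 0)**2)))/w = (1/(2*(1 + (-1)**2)))/w = (1/(2*(1 + 1)))/w = ((1/2)/2)/w = ((1/2)*(1/2))/w = 1/(4*w))
(h(-56) + 2365) + f(-165) = (-56 + 2365) + (1/4)/(-165) = 2309 + (1/4)*(-1/165) = 2309 - 1/660 = 1523939/660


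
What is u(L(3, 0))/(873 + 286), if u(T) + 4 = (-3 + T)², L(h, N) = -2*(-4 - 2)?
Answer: 77/1159 ≈ 0.066437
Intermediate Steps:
L(h, N) = 12 (L(h, N) = -2*(-6) = 12)
u(T) = -4 + (-3 + T)²
u(L(3, 0))/(873 + 286) = (-4 + (-3 + 12)²)/(873 + 286) = (-4 + 9²)/1159 = (-4 + 81)/1159 = (1/1159)*77 = 77/1159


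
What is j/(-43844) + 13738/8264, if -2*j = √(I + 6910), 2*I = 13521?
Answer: 6869/4132 + √54682/175376 ≈ 1.6637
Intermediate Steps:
I = 13521/2 (I = (½)*13521 = 13521/2 ≈ 6760.5)
j = -√54682/4 (j = -√(13521/2 + 6910)/2 = -√54682/4 ≈ -58.460)
j/(-43844) + 13738/8264 = -√54682/4/(-43844) + 13738/8264 = -√54682/4*(-1/43844) + 13738*(1/8264) = √54682/175376 + 6869/4132 = 6869/4132 + √54682/175376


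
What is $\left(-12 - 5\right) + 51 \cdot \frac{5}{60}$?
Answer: $- \frac{51}{4} \approx -12.75$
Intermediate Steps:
$\left(-12 - 5\right) + 51 \cdot \frac{5}{60} = -17 + 51 \cdot 5 \cdot \frac{1}{60} = -17 + 51 \cdot \frac{1}{12} = -17 + \frac{17}{4} = - \frac{51}{4}$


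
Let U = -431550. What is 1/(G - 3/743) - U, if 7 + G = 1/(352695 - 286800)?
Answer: 147985712047365/342916837 ≈ 4.3155e+5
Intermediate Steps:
G = -461264/65895 (G = -7 + 1/(352695 - 286800) = -7 + 1/65895 = -461264/65895 ≈ -7.0000)
1/(G - 3/743) - U = 1/(-461264/65895 - 3/743) - 1*(-431550) = 1/(-461264/65895 + (1/743)*(-3)) + 431550 = 1/(-461264/65895 - 3/743) + 431550 = 1/(-342916837/48959985) + 431550 = -48959985/342916837 + 431550 = 147985712047365/342916837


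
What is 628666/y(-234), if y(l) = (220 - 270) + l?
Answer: -314333/142 ≈ -2213.6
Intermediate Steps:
y(l) = -50 + l
628666/y(-234) = 628666/(-50 - 234) = 628666/(-284) = 628666*(-1/284) = -314333/142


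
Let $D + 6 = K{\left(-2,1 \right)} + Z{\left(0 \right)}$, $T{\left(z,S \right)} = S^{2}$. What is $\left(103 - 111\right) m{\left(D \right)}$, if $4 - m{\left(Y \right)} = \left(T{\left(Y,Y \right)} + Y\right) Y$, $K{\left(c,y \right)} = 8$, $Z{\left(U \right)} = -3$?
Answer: $-32$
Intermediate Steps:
$D = -1$ ($D = -6 + \left(8 - 3\right) = -6 + 5 = -1$)
$m{\left(Y \right)} = 4 - Y \left(Y + Y^{2}\right)$ ($m{\left(Y \right)} = 4 - \left(Y^{2} + Y\right) Y = 4 - \left(Y + Y^{2}\right) Y = 4 - Y \left(Y + Y^{2}\right)$)
$\left(103 - 111\right) m{\left(D \right)} = \left(103 - 111\right) \left(4 - \left(-1\right)^{2} - \left(-1\right)^{3}\right) = \left(103 - 111\right) \left(4 - 1 - -1\right) = - 8 \left(4 - 1 + 1\right) = \left(-8\right) 4 = -32$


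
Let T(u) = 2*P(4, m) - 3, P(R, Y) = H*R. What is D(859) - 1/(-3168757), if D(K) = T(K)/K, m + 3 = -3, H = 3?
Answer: 66544756/2721962263 ≈ 0.024447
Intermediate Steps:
m = -6 (m = -3 - 3 = -6)
P(R, Y) = 3*R
T(u) = 21 (T(u) = 2*(3*4) - 3 = 2*12 - 3 = 24 - 3 = 21)
D(K) = 21/K
D(859) - 1/(-3168757) = 21/859 - 1/(-3168757) = 21*(1/859) - 1*(-1/3168757) = 21/859 + 1/3168757 = 66544756/2721962263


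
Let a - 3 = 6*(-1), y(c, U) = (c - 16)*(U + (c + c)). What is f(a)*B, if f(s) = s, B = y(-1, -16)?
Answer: -918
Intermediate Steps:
y(c, U) = (-16 + c)*(U + 2*c)
B = 306 (B = -32*(-1) - 16*(-16) + 2*(-1)² - 16*(-1) = 32 + 256 + 2*1 + 16 = 32 + 256 + 2 + 16 = 306)
a = -3 (a = 3 + 6*(-1) = 3 - 6 = -3)
f(a)*B = -3*306 = -918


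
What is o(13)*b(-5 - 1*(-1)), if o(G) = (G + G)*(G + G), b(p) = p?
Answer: -2704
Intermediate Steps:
o(G) = 4*G² (o(G) = (2*G)*(2*G) = 4*G²)
o(13)*b(-5 - 1*(-1)) = (4*13²)*(-5 - 1*(-1)) = (4*169)*(-5 + 1) = 676*(-4) = -2704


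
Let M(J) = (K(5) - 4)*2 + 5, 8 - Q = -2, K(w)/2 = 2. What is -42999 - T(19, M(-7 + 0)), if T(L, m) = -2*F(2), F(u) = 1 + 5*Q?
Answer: -42897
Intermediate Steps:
K(w) = 4 (K(w) = 2*2 = 4)
Q = 10 (Q = 8 - 1*(-2) = 8 + 2 = 10)
M(J) = 5 (M(J) = (4 - 4)*2 + 5 = 0*2 + 5 = 0 + 5 = 5)
F(u) = 51 (F(u) = 1 + 5*10 = 1 + 50 = 51)
T(L, m) = -102 (T(L, m) = -2*51 = -102)
-42999 - T(19, M(-7 + 0)) = -42999 - 1*(-102) = -42999 + 102 = -42897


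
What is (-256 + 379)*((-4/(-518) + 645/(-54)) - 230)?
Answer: -46244269/1554 ≈ -29758.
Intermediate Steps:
(-256 + 379)*((-4/(-518) + 645/(-54)) - 230) = 123*((-4*(-1/518) + 645*(-1/54)) - 230) = 123*((2/259 - 215/18) - 230) = 123*(-55649/4662 - 230) = 123*(-1127909/4662) = -46244269/1554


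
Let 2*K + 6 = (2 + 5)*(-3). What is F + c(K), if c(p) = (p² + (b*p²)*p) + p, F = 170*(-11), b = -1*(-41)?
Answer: -820613/8 ≈ -1.0258e+5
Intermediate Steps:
b = 41
F = -1870
K = -27/2 (K = -3 + ((2 + 5)*(-3))/2 = -3 + (7*(-3))/2 = -3 + (½)*(-21) = -3 - 21/2 = -27/2 ≈ -13.500)
c(p) = p + p² + 41*p³ (c(p) = (p² + (41*p²)*p) + p = (p² + 41*p³) + p = p + p² + 41*p³)
F + c(K) = -1870 - 27*(1 - 27/2 + 41*(-27/2)²)/2 = -1870 - 27*(1 - 27/2 + 41*(729/4))/2 = -1870 - 27*(1 - 27/2 + 29889/4)/2 = -1870 - 27/2*29839/4 = -1870 - 805653/8 = -820613/8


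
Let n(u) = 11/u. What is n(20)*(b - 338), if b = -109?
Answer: -4917/20 ≈ -245.85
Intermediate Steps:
n(20)*(b - 338) = (11/20)*(-109 - 338) = (11*(1/20))*(-447) = (11/20)*(-447) = -4917/20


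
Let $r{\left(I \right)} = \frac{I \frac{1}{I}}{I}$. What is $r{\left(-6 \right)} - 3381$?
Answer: $- \frac{20287}{6} \approx -3381.2$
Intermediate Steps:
$r{\left(I \right)} = \frac{1}{I}$ ($r{\left(I \right)} = 1 \frac{1}{I} = \frac{1}{I}$)
$r{\left(-6 \right)} - 3381 = \frac{1}{-6} - 3381 = - \frac{1}{6} - 3381 = - \frac{20287}{6}$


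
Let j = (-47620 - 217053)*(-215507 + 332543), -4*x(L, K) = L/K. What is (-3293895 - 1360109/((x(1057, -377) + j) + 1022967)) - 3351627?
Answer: -310416794159127647810/46710671360531 ≈ -6.6455e+6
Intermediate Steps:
x(L, K) = -L/(4*K)
j = -30976269228 (j = -264673*117036 = -30976269228)
(-3293895 - 1360109/((x(1057, -377) + j) + 1022967)) - 3351627 = (-3293895 - 1360109/((-1/4*1057/(-377) - 30976269228) + 1022967)) - 3351627 = (-3293895 - 1360109/((-1/4*1057*(-1/377) - 30976269228) + 1022967)) - 3351627 = (-3293895 - 1360109/((1057/1508 - 30976269228) + 1022967)) - 3351627 = (-3293895 - 1360109/(-46712213994767/1508 + 1022967)) - 3351627 = (-3293895 - 1360109/(-46710671360531/1508)) - 3351627 = (-3293895 - 1360109*(-1508/46710671360531)) - 3351627 = (-3293895 + 2051044372/46710671360531) - 3351627 = -153860046839045213873/46710671360531 - 3351627 = -310416794159127647810/46710671360531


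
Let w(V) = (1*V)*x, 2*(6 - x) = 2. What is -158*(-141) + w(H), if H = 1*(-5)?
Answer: 22253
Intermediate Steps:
H = -5
x = 5 (x = 6 - ½*2 = 6 - 1 = 5)
w(V) = 5*V (w(V) = (1*V)*5 = V*5 = 5*V)
-158*(-141) + w(H) = -158*(-141) + 5*(-5) = 22278 - 25 = 22253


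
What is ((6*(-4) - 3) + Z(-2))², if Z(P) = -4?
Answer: 961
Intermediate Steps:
((6*(-4) - 3) + Z(-2))² = ((6*(-4) - 3) - 4)² = ((-24 - 3) - 4)² = (-27 - 4)² = (-31)² = 961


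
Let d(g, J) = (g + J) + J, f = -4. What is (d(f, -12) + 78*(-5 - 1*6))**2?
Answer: 784996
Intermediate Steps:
d(g, J) = g + 2*J (d(g, J) = (J + g) + J = g + 2*J)
(d(f, -12) + 78*(-5 - 1*6))**2 = ((-4 + 2*(-12)) + 78*(-5 - 1*6))**2 = ((-4 - 24) + 78*(-5 - 6))**2 = (-28 + 78*(-11))**2 = (-28 - 858)**2 = (-886)**2 = 784996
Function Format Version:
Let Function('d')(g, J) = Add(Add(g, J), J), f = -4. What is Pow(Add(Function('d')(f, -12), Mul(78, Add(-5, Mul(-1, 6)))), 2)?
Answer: 784996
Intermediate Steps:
Function('d')(g, J) = Add(g, Mul(2, J)) (Function('d')(g, J) = Add(Add(J, g), J) = Add(g, Mul(2, J)))
Pow(Add(Function('d')(f, -12), Mul(78, Add(-5, Mul(-1, 6)))), 2) = Pow(Add(Add(-4, Mul(2, -12)), Mul(78, Add(-5, Mul(-1, 6)))), 2) = Pow(Add(Add(-4, -24), Mul(78, Add(-5, -6))), 2) = Pow(Add(-28, Mul(78, -11)), 2) = Pow(Add(-28, -858), 2) = Pow(-886, 2) = 784996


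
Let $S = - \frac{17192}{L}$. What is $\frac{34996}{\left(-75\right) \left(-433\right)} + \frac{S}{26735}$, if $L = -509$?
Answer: $\frac{95357580548}{88384706925} \approx 1.0789$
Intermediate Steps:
$S = \frac{17192}{509}$ ($S = - \frac{17192}{-509} = \left(-17192\right) \left(- \frac{1}{509}\right) = \frac{17192}{509} \approx 33.776$)
$\frac{34996}{\left(-75\right) \left(-433\right)} + \frac{S}{26735} = \frac{34996}{\left(-75\right) \left(-433\right)} + \frac{17192}{509 \cdot 26735} = \frac{34996}{32475} + \frac{17192}{509} \cdot \frac{1}{26735} = 34996 \cdot \frac{1}{32475} + \frac{17192}{13608115} = \frac{34996}{32475} + \frac{17192}{13608115} = \frac{95357580548}{88384706925}$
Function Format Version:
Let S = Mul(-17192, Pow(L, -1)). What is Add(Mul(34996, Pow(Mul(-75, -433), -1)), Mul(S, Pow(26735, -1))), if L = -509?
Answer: Rational(95357580548, 88384706925) ≈ 1.0789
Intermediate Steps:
S = Rational(17192, 509) (S = Mul(-17192, Pow(-509, -1)) = Mul(-17192, Rational(-1, 509)) = Rational(17192, 509) ≈ 33.776)
Add(Mul(34996, Pow(Mul(-75, -433), -1)), Mul(S, Pow(26735, -1))) = Add(Mul(34996, Pow(Mul(-75, -433), -1)), Mul(Rational(17192, 509), Pow(26735, -1))) = Add(Mul(34996, Pow(32475, -1)), Mul(Rational(17192, 509), Rational(1, 26735))) = Add(Mul(34996, Rational(1, 32475)), Rational(17192, 13608115)) = Add(Rational(34996, 32475), Rational(17192, 13608115)) = Rational(95357580548, 88384706925)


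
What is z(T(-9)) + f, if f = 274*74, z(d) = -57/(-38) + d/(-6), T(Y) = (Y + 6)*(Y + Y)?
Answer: 40537/2 ≈ 20269.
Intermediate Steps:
T(Y) = 2*Y*(6 + Y) (T(Y) = (6 + Y)*(2*Y) = 2*Y*(6 + Y))
z(d) = 3/2 - d/6 (z(d) = -57*(-1/38) + d*(-⅙) = 3/2 - d/6)
f = 20276
z(T(-9)) + f = (3/2 - (-9)*(6 - 9)/3) + 20276 = (3/2 - (-9)*(-3)/3) + 20276 = (3/2 - ⅙*54) + 20276 = (3/2 - 9) + 20276 = -15/2 + 20276 = 40537/2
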